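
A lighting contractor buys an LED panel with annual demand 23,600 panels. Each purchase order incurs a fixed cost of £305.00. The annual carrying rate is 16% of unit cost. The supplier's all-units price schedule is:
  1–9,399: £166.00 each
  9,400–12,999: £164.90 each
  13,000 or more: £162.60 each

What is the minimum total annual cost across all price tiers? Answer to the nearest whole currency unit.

Holding cost per unit per year at price C is H = 0.16·C.
Candidates are each tier's EOQ (if it falls in that tier) and each price-break quantity.
EOQ at £166.00 = 736.2 (feasible in tier 1): TC = 23,600×£166.00 + (23,600/736.2)×305 + (736.2/2)×0.16×£166.00 = £3,937,153.97.
EOQ at £164.90 = 738.7 < 9400, so use break Q=9400: TC = 23,600×£164.90 + (23,600/9400.0)×305 + (9400.0/2)×0.16×£164.90 = £4,016,410.54.
EOQ at £162.60 = 743.9 < 13000, so use break Q=13000: TC = 23,600×£162.60 + (23,600/13000.0)×305 + (13000.0/2)×0.16×£162.60 = £4,007,017.69.
Lowest total cost among the candidates is at Q = 736.2.

TC* ≈ £3,937,154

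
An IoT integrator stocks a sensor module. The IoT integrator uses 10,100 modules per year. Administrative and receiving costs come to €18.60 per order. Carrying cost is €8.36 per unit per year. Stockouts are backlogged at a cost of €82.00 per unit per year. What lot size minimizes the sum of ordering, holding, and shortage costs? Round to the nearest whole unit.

Q* ≈ 223 modules

With planned backorders, Q* = √(2DS/H) · √((H+B)/B).
√(2DS/H) = √(2 × 10,100 × 18.6 / 8.36) = 211.997.
√((H+B)/B) = √((8.36+82)/82) = 1.0497.
Q* ≈ 222.541.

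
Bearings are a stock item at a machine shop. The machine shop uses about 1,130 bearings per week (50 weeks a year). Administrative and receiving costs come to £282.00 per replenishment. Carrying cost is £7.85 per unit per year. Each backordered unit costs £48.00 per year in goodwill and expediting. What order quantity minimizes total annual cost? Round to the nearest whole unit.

Q* ≈ 2,173 bearings

Annual demand D = 1,130 × 50 = 56,500.
With planned backorders, Q* = √(2DS/H) · √((H+B)/B).
√(2DS/H) = √(2 × 56,500 × 282 / 7.85) = 2014.786.
√((H+B)/B) = √((7.85+48)/48) = 1.0787.
Q* ≈ 2173.301.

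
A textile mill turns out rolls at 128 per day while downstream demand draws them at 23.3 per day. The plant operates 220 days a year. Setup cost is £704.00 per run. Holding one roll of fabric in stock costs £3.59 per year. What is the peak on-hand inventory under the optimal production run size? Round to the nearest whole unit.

Annual demand D = 23.3 × 220 = 5,126.
Production build-up factor (1 − d/p) = 1 − 23.3/128 = 0.8180.
Q* = √(2DS / (H(1 − d/p))) = √(2 × 5,126 × 704 / (3.59 × 0.8180)).
= √(7,217,408 / 2.9365) ≈ 1567.744.
Maximum inventory = Q*(1 − d/p) = 1567.744 × 0.8180 ≈ 1282.365.

I_max ≈ 1,282 rolls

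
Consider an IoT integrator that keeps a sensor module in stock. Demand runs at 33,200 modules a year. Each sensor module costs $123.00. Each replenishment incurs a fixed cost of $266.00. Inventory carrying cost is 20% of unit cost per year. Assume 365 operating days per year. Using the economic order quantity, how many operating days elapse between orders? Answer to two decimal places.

T ≈ 9.32 days

Holding cost H = 0.20 × $123.00 = $24.6000 per unit per year.
EOQ = √(2DS/H) = √(2 × 33,200 × 266 / 24.6) ≈ 847.34.
Cycle time = Q*/D × 365 = 847.34 / 33,200 × 365 ≈ 9.316 days.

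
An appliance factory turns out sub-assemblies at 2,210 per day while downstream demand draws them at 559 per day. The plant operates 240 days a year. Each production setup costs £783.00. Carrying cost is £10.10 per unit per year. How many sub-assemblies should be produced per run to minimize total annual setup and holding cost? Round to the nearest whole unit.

Annual demand D = 559 × 240 = 134,160.
Production build-up factor (1 − d/p) = 1 − 559/2,210 = 0.7471.
Q* = √(2DS / (H(1 − d/p))) = √(2 × 134,160 × 783 / (10.1 × 0.7471)).
= √(210,094,560 / 7.5453) ≈ 5276.784.

Q* ≈ 5,277 sub-assemblies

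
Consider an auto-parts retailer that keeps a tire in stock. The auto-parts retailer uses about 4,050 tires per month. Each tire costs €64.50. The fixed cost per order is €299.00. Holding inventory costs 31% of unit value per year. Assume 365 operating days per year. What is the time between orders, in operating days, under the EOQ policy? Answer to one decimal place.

T ≈ 9.1 days

Annual demand D = 4,050 × 12 = 48,600.
Holding cost H = 0.31 × €64.50 = €19.9950 per unit per year.
The optimal lot size = √(2DS/H) = √(2 × 48,600 × 299 / 19.995) ≈ 1205.61.
Cycle time = Q*/D × 365 = 1205.61 / 48,600 × 365 ≈ 9.055 days.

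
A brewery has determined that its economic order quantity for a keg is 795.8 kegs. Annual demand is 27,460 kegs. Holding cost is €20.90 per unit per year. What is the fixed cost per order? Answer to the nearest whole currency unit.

The basic EOQ model gives Q* = √(2DS/H); rearrange for the unknown.
From Q* = √(2DS/H): S = Q*²H / (2D) = 795.8² × 20.9 / (2 × 27,460) = 241.0037.

S ≈ €241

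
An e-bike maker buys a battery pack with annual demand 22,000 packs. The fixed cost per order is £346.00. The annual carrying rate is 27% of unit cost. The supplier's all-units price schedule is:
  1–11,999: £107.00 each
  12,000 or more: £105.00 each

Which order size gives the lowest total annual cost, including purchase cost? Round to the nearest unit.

Holding cost per unit per year at price C is H = 0.27·C.
Candidates are each tier's EOQ (if it falls in that tier) and each price-break quantity.
EOQ at £107.00 = 725.9 (feasible in tier 1): TC = 22,000×£107.00 + (22,000/725.9)×346 + (725.9/2)×0.27×£107.00 = £2,374,971.92.
EOQ at £105.00 = 732.8 < 12000, so use break Q=12000: TC = 22,000×£105.00 + (22,000/12000.0)×346 + (12000.0/2)×0.27×£105.00 = £2,480,734.33.
Lowest total cost is £2,374,971.92 at Q = 725.9.

Q* ≈ 726 packs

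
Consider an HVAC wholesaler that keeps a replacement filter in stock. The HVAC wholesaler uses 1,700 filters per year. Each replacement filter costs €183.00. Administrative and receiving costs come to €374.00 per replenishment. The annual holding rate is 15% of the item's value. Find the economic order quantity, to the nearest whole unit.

Q* ≈ 215 filters

Holding cost H = 0.15 × €183.00 = €27.4500 per unit per year.
EOQ = √(2DS / H) = √(2 × 1,700 × 374 / 27.45).
= √(1,271,600 / 27.45) = √46,324.2259 ≈ 215.231.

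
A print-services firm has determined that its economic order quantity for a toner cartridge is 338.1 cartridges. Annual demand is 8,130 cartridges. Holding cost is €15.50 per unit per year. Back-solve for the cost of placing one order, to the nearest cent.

Invert the EOQ relation Q*² = 2DS/H.
From Q* = √(2DS/H): S = Q*²H / (2D) = 338.1² × 15.5 / (2 × 8,130) = 108.9686.

S ≈ €108.97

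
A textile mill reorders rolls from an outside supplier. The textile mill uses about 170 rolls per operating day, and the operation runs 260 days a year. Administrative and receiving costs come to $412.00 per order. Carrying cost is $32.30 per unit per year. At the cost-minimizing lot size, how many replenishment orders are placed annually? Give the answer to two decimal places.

Annual demand D = 170 × 260 = 44,200.
EOQ = √(2DS/H) = √(2 × 44,200 × 412 / 32.3) ≈ 1061.88.
Orders per year = D / Q* = 44,200 / 1061.88 ≈ 41.624.

N ≈ 41.62 orders per year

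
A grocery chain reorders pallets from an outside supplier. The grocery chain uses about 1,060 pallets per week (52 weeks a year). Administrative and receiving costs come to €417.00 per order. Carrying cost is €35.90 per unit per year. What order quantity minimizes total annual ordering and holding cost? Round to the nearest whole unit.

Q* ≈ 1,132 pallets

Annual demand D = 1,060 × 52 = 55,120.
EOQ = √(2DS / H) = √(2 × 55,120 × 417 / 35.9).
= √(45,970,080 / 35.9) = √1,280,503.6212 ≈ 1131.593.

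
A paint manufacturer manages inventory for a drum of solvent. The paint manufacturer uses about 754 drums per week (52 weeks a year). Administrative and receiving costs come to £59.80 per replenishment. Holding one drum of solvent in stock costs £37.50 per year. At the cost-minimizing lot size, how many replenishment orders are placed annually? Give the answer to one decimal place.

Annual demand D = 754 × 52 = 39,208.
Q* = √(2DS/H) = √(2 × 39,208 × 59.8 / 37.5) ≈ 353.62.
Orders per year = D / Q* = 39,208 / 353.62 ≈ 110.876.

N ≈ 110.9 orders per year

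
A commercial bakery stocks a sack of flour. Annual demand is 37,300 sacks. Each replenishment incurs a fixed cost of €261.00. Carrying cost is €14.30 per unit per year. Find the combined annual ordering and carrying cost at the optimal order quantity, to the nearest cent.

TC* ≈ €16,686.21

Q* = √(2DS/H) = √(2 × 37,300 × 261 / 14.3) ≈ 1166.87.
At Q*, ordering cost (D/Q*)S equals holding cost (Q*/2)H, each = √(DSH/2).
Minimum total = √(2DSH) = √(2 × 37,300 × 261 × 14.3) ≈ 16686.209.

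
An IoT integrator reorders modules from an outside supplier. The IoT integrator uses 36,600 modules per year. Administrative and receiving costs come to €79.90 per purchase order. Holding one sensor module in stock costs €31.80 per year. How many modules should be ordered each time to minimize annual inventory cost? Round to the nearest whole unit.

Q* ≈ 429 modules

EOQ = √(2DS / H) = √(2 × 36,600 × 79.9 / 31.8).
= √(5,848,680 / 31.8) = √183,920.7547 ≈ 428.860.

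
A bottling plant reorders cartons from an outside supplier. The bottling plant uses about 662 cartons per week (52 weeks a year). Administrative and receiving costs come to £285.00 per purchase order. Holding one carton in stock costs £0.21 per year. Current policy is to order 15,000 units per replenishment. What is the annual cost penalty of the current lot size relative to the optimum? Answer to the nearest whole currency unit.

Annual demand D = 662 × 52 = 34,424.
EOQ = √(2DS/H) = √(2 × 34,424 × 285 / 0.21) ≈ 9666.26.
Cost at Q* = (D/Q*)S + (Q*/2)H = √(2DSH) ≈ £2,029.91.
Cost at Q = 15,000: (34,424/15,000)×285 + (15,000/2)×0.21 = £654.06 + £1,575.00 = £2,229.06.
Excess = £2,229.06 − £2,029.91 = £199.14.

Extra cost ≈ £199 per year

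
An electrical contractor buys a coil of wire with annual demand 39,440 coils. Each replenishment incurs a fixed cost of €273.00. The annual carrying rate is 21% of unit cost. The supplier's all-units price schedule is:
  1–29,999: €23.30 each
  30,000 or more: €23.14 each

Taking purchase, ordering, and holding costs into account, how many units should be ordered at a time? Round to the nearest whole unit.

Q* ≈ 2,098 coils

Holding cost per unit per year at price C is H = 0.21·C.
Evaluate total cost at each tier's feasible EOQ or, if the EOQ is below the tier, at the tier's minimum quantity.
EOQ at €23.30 = 2097.9 (feasible in tier 1): TC = 39,440×€23.30 + (39,440/2097.9)×273 + (2097.9/2)×0.21×€23.30 = €929,216.84.
EOQ at €23.14 = 2105.1 < 30000, so use break Q=30000: TC = 39,440×€23.14 + (39,440/30000.0)×273 + (30000.0/2)×0.21×€23.14 = €985,891.50.
Lowest total cost is €929,216.84 at Q = 2097.9.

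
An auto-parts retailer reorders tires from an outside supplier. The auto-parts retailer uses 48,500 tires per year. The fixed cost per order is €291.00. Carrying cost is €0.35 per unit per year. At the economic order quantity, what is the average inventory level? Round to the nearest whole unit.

The optimal lot size = √(2DS/H) = √(2 × 48,500 × 291 / 0.35) ≈ 8980.45.
Average inventory = Q*/2 ≈ 8980.45 / 2 = 4490.227.

Average inventory ≈ 4,490 tires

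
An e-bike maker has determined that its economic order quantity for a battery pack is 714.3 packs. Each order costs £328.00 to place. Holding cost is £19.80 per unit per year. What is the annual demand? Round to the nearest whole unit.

Invert the EOQ relation Q*² = 2DS/H.
From Q* = √(2DS/H): D = Q*²H / (2S) = 714.3² × 19.8 / (2 × 328) = 15400.068.

D ≈ 15,400 packs per year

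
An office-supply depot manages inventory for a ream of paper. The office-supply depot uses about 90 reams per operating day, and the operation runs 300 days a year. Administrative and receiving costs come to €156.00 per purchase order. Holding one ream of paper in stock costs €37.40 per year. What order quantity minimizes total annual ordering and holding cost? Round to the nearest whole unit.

Q* ≈ 475 reams

Annual demand D = 90 × 300 = 27,000.
EOQ = √(2DS / H) = √(2 × 27,000 × 156 / 37.4).
= √(8,424,000 / 37.4) = √225,240.6417 ≈ 474.595.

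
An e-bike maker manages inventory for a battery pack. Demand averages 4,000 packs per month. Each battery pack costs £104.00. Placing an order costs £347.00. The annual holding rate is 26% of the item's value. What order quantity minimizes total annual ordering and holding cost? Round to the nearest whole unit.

Annual demand D = 4,000 × 12 = 48,000.
Holding cost H = 0.26 × £104.00 = £27.0400 per unit per year.
EOQ = √(2DS / H) = √(2 × 48,000 × 347 / 27.04).
= √(33,312,000 / 27.04) = √1,231,952.6627 ≈ 1109.934.

Q* ≈ 1,110 packs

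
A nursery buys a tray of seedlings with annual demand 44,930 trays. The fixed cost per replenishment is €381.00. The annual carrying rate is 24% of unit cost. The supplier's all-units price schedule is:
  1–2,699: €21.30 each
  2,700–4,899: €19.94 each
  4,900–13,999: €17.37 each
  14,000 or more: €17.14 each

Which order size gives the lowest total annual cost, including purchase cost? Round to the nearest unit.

Q* ≈ 4,900 trays

Holding cost per unit per year at price C is H = 0.24·C.
For each price level, check whether its EOQ is feasible; otherwise the best quantity at that price is the breakpoint.
EOQ at €21.30 = 2587.9 (feasible in tier 1): TC = 44,930×€21.30 + (44,930/2587.9)×381 + (2587.9/2)×0.24×€21.30 = €970,238.43.
EOQ at €19.94 = 2674.7 < 2700, so use break Q=2700: TC = 44,930×€19.94 + (44,930/2700.0)×381 + (2700.0/2)×0.24×€19.94 = €908,704.88.
EOQ at €17.37 = 2865.8 < 4900, so use break Q=4900: TC = 44,930×€17.37 + (44,930/4900.0)×381 + (4900.0/2)×0.24×€17.37 = €794,141.20.
EOQ at €17.14 = 2884.9 < 14000, so use break Q=14000: TC = 44,930×€17.14 + (44,930/14000.0)×381 + (14000.0/2)×0.24×€17.14 = €800,118.14.
Lowest total cost is €794,141.20 at Q = 4900.0.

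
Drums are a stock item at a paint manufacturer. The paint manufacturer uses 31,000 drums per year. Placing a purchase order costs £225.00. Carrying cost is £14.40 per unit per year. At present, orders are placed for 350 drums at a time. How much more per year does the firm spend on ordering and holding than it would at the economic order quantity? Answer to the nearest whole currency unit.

Extra cost ≈ £8,275 per year

EOQ = √(2DS/H) = √(2 × 31,000 × 225 / 14.4) ≈ 984.25.
Cost at Q* = (D/Q*)S + (Q*/2)H = √(2DSH) ≈ £14,173.21.
Cost at Q = 350: (31,000/350)×225 + (350/2)×14.4 = £19,928.57 + £2,520.00 = £22,448.57.
Excess = £22,448.57 − £14,173.21 = £8,275.36.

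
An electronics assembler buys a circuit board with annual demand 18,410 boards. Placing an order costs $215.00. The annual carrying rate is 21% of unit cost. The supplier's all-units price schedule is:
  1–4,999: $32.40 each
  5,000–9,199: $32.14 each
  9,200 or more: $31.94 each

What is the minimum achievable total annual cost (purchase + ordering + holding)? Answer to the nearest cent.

Holding cost per unit per year at price C is H = 0.21·C.
For each price level, check whether its EOQ is feasible; otherwise the best quantity at that price is the breakpoint.
EOQ at $32.40 = 1078.6 (feasible in tier 1): TC = 18,410×$32.40 + (18,410/1078.6)×215 + (1078.6/2)×0.21×$32.40 = $603,823.11.
EOQ at $32.14 = 1083.0 < 5000, so use break Q=5000: TC = 18,410×$32.14 + (18,410/5000.0)×215 + (5000.0/2)×0.21×$32.14 = $609,362.53.
EOQ at $31.94 = 1086.4 < 9200, so use break Q=9200: TC = 18,410×$31.94 + (18,410/9200.0)×215 + (9200.0/2)×0.21×$31.94 = $619,299.67.
Lowest total cost among the candidates is at Q = 1078.6.

TC* ≈ $603,823.11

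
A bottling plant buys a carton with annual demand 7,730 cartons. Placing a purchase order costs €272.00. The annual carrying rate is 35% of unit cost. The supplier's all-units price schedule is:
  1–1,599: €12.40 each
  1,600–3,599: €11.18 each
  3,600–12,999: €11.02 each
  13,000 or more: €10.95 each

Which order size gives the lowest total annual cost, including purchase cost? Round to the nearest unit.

Holding cost per unit per year at price C is H = 0.35·C.
Candidates are each tier's EOQ (if it falls in that tier) and each price-break quantity.
EOQ at €12.40 = 984.3 (feasible in tier 1): TC = 7,730×€12.40 + (7,730/984.3)×272 + (984.3/2)×0.35×€12.40 = €100,124.03.
EOQ at €11.18 = 1036.7 < 1600, so use break Q=1600: TC = 7,730×€11.18 + (7,730/1600.0)×272 + (1600.0/2)×0.35×€11.18 = €90,865.90.
EOQ at €11.02 = 1044.2 < 3600, so use break Q=3600: TC = 7,730×€11.02 + (7,730/3600.0)×272 + (3600.0/2)×0.35×€11.02 = €92,711.24.
EOQ at €10.95 = 1047.5 < 13000, so use break Q=13000: TC = 7,730×€10.95 + (7,730/13000.0)×272 + (13000.0/2)×0.35×€10.95 = €109,716.49.
Lowest total cost is €90,865.90 at Q = 1600.0.

Q* ≈ 1,600 cartons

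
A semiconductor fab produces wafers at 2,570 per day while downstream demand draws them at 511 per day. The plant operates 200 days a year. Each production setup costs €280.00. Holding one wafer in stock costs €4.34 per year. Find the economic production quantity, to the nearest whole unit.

Annual demand D = 511 × 200 = 102,200.
Production build-up factor (1 − d/p) = 1 − 511/2,570 = 0.8012.
Q* = √(2DS / (H(1 − d/p))) = √(2 × 102,200 × 280 / (4.34 × 0.8012)).
= √(57,232,000 / 3.4771) ≈ 4057.075.

Q* ≈ 4,057 wafers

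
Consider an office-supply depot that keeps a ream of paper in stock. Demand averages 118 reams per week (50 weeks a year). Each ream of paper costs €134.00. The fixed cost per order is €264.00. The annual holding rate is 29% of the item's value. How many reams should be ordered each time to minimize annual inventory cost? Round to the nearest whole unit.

Annual demand D = 118 × 50 = 5,900.
Holding cost H = 0.29 × €134.00 = €38.8600 per unit per year.
EOQ = √(2DS / H) = √(2 × 5,900 × 264 / 38.86).
= √(3,115,200 / 38.86) = √80,164.6938 ≈ 283.134.

Q* ≈ 283 reams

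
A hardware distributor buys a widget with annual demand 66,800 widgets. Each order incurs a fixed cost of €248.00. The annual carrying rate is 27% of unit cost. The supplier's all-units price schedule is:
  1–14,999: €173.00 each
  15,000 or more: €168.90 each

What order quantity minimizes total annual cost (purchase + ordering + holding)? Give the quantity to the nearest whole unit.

Q* ≈ 842 widgets

Holding cost per unit per year at price C is H = 0.27·C.
Evaluate total cost at each tier's feasible EOQ or, if the EOQ is below the tier, at the tier's minimum quantity.
EOQ at €173.00 = 842.2 (feasible in tier 1): TC = 66,800×€173.00 + (66,800/842.2)×248 + (842.2/2)×0.27×€173.00 = €11,595,739.97.
EOQ at €168.90 = 852.4 < 15000, so use break Q=15000: TC = 66,800×€168.90 + (66,800/15000.0)×248 + (15000.0/2)×0.27×€168.90 = €11,625,646.93.
Lowest total cost is €11,595,739.97 at Q = 842.2.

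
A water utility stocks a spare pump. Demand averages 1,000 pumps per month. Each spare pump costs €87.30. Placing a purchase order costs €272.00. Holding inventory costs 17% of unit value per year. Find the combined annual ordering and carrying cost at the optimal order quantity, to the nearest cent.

Annual demand D = 1,000 × 12 = 12,000.
Holding cost H = 0.17 × €87.30 = €14.8410 per unit per year.
EOQ = √(2DS/H) = √(2 × 12,000 × 272 / 14.841) ≈ 663.22.
At the optimum the two cost components are equal, so total cost = 2·(Q*/2)H = Q*·H.
Minimum total = √(2DSH) = √(2 × 12,000 × 272 × 14.841) ≈ 9842.868.

TC* ≈ €9,842.87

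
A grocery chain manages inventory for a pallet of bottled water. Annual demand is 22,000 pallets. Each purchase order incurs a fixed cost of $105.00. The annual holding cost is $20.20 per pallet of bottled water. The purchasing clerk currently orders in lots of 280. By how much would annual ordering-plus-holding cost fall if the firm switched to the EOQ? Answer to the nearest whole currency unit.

Extra cost ≈ $1,418 per year

EOQ = √(2DS/H) = √(2 × 22,000 × 105 / 20.2) ≈ 478.24.
Cost at Q* = (D/Q*)S + (Q*/2)H = √(2DSH) ≈ $9,660.43.
Cost at Q = 280: (22,000/280)×105 + (280/2)×20.2 = $8,250.00 + $2,828.00 = $11,078.00.
Excess = $11,078.00 − $9,660.43 = $1,417.57.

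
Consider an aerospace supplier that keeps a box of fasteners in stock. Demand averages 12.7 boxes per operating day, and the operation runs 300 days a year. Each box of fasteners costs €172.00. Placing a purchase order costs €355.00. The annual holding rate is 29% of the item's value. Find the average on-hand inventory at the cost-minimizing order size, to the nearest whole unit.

Average inventory ≈ 116 boxes

Annual demand D = 12.7 × 300 = 3,810.
Holding cost H = 0.29 × €172.00 = €49.8800 per unit per year.
EOQ = √(2DS/H) = √(2 × 3,810 × 355 / 49.88) ≈ 232.88.
Average inventory = Q*/2 ≈ 232.88 / 2 = 116.439.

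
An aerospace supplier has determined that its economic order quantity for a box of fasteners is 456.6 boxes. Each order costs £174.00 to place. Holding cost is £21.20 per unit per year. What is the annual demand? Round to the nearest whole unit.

The basic EOQ model gives Q* = √(2DS/H); rearrange for the unknown.
From Q* = √(2DS/H): D = Q*²H / (2S) = 456.6² × 21.2 / (2 × 174) = 12700.723.

D ≈ 12,701 boxes per year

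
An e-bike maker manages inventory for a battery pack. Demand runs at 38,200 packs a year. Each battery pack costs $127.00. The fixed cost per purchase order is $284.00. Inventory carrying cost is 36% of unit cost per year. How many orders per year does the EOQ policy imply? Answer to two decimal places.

N ≈ 55.45 orders per year

Holding cost H = 0.36 × $127.00 = $45.7200 per unit per year.
Q* = √(2DS/H) = √(2 × 38,200 × 284 / 45.72) ≈ 688.89.
Orders per year = D / Q* = 38,200 / 688.89 ≈ 55.451.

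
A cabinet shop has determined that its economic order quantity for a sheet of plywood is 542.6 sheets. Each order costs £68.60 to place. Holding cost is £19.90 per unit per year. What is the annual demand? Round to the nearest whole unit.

D ≈ 42,703 sheets per year

Invert the EOQ relation Q*² = 2DS/H.
From Q* = √(2DS/H): D = Q*²H / (2S) = 542.6² × 19.9 / (2 × 68.6) = 42703.015.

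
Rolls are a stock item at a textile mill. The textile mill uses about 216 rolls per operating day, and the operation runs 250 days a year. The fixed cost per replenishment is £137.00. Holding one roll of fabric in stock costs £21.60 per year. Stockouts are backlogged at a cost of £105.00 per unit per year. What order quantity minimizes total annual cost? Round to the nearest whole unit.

Q* ≈ 909 rolls

Annual demand D = 216 × 250 = 54,000.
With planned backorders, Q* = √(2DS/H) · √((H+B)/B).
√(2DS/H) = √(2 × 54,000 × 137 / 21.6) = 827.647.
√((H+B)/B) = √((21.6+105)/105) = 1.0981.
Q* ≈ 908.798.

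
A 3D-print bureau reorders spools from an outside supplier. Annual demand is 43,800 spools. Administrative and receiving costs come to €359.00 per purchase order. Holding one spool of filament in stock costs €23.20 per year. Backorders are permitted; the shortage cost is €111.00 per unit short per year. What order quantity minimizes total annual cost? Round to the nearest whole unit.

Q* ≈ 1,280 spools

With planned backorders, Q* = √(2DS/H) · √((H+B)/B).
√(2DS/H) = √(2 × 43,800 × 359 / 23.2) = 1164.274.
√((H+B)/B) = √((23.2+111)/111) = 1.0995.
Q* ≈ 1280.177.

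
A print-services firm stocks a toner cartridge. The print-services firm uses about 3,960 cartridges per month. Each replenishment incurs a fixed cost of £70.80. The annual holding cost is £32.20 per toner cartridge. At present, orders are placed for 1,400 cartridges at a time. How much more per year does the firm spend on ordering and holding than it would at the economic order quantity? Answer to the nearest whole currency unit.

Annual demand D = 3,960 × 12 = 47,520.
EOQ = √(2DS/H) = √(2 × 47,520 × 70.8 / 32.2) ≈ 457.13.
Cost at Q* = (D/Q*)S + (Q*/2)H = √(2DSH) ≈ £14,719.66.
Cost at Q = 1,400: (47,520/1,400)×70.8 + (1,400/2)×32.2 = £2,403.15 + £22,540.00 = £24,943.15.
Excess = £24,943.15 − £14,719.66 = £10,223.49.

Extra cost ≈ £10,223 per year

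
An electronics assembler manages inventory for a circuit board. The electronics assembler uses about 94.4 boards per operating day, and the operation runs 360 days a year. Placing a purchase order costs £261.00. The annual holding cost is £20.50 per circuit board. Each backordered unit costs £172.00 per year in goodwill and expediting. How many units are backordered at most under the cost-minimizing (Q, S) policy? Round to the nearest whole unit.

Annual demand D = 94.4 × 360 = 33,984.
With planned backorders, Q* = √(2DS/H) · √((H+B)/B).
√(2DS/H) = √(2 × 33,984 × 261 / 20.5) = 930.241.
√((H+B)/B) = √((20.5+172)/172) = 1.0579.
Q* ≈ 984.117.
S* = Q* · H/(H+B) = 984.117 × 20.5/192.5 ≈ 104.802.

S* ≈ 105 boards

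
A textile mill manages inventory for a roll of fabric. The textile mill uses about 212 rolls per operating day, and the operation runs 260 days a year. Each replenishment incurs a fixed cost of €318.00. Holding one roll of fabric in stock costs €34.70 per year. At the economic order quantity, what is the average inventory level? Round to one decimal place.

Annual demand D = 212 × 260 = 55,120.
EOQ = √(2DS/H) = √(2 × 55,120 × 318 / 34.7) ≈ 1005.12.
Average inventory = Q*/2 ≈ 1005.12 / 2 = 502.561.

Average inventory ≈ 502.6 rolls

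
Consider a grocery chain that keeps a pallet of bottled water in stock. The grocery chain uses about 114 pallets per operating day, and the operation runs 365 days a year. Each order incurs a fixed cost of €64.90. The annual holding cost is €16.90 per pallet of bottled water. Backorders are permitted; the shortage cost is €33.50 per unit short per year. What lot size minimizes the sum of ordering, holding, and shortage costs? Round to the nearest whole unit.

Q* ≈ 693 pallets

Annual demand D = 114 × 365 = 41,610.
With planned backorders, Q* = √(2DS/H) · √((H+B)/B).
√(2DS/H) = √(2 × 41,610 × 64.9 / 16.9) = 565.318.
√((H+B)/B) = √((16.9+33.5)/33.5) = 1.2266.
Q* ≈ 693.403.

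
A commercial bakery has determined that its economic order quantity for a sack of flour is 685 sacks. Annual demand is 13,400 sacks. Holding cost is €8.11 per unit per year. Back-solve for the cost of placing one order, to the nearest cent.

Invert the EOQ relation Q*² = 2DS/H.
From Q* = √(2DS/H): S = Q*²H / (2D) = 685² × 8.11 / (2 × 13,400) = 141.9931.

S ≈ €141.99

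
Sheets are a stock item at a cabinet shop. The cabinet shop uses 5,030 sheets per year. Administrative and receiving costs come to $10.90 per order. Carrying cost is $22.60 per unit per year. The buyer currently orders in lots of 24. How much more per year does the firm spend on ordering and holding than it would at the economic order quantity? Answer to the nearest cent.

EOQ = √(2DS/H) = √(2 × 5,030 × 10.9 / 22.6) ≈ 69.66.
Cost at Q* = (D/Q*)S + (Q*/2)H = √(2DSH) ≈ $1,574.22.
Cost at Q = 24: (5,030/24)×10.9 + (24/2)×22.6 = $2,284.46 + $271.20 = $2,555.66.
Excess = $2,555.66 − $1,574.22 = $981.43.

Extra cost ≈ $981.43 per year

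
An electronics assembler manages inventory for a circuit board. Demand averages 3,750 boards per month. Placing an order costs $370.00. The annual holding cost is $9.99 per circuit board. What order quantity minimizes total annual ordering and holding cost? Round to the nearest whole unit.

Q* ≈ 1,826 boards

Annual demand D = 3,750 × 12 = 45,000.
EOQ = √(2DS / H) = √(2 × 45,000 × 370 / 9.99).
= √(33,300,000 / 9.99) = √3,333,333.3333 ≈ 1825.742.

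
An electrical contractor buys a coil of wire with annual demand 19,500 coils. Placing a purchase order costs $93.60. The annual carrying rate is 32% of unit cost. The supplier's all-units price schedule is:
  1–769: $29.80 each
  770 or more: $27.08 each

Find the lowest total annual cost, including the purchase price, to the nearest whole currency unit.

Holding cost per unit per year at price C is H = 0.32·C.
Evaluate total cost at each tier's feasible EOQ or, if the EOQ is below the tier, at the tier's minimum quantity.
EOQ at $29.80 = 618.7 (feasible in tier 1): TC = 19,500×$29.80 + (19,500/618.7)×93.6 + (618.7/2)×0.32×$29.80 = $587,000.02.
EOQ at $27.08 = 649.0 < 770, so use break Q=770: TC = 19,500×$27.08 + (19,500/770.0)×93.6 + (770.0/2)×0.32×$27.08 = $533,766.65.
Lowest total cost among the candidates is at Q = 770.0.

TC* ≈ $533,767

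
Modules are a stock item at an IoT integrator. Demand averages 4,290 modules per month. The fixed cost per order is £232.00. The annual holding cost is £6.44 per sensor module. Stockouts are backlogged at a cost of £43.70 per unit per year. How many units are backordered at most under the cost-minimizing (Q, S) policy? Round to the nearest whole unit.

Annual demand D = 4,290 × 12 = 51,480.
With planned backorders, Q* = √(2DS/H) · √((H+B)/B).
√(2DS/H) = √(2 × 51,480 × 232 / 6.44) = 1925.907.
√((H+B)/B) = √((6.44+43.7)/43.7) = 1.0712.
Q* ≈ 2062.941.
S* = Q* · H/(H+B) = 2062.941 × 6.44/50.14 ≈ 264.965.

S* ≈ 265 modules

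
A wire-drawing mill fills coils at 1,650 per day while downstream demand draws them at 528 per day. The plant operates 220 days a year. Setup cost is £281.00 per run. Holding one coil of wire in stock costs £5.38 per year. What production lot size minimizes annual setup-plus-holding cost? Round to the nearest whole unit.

Annual demand D = 528 × 220 = 116,160.
Production build-up factor (1 − d/p) = 1 − 528/1,650 = 0.6800.
Q* = √(2DS / (H(1 − d/p))) = √(2 × 116,160 × 281 / (5.38 × 0.6800)).
= √(65,281,920 / 3.6584) ≈ 4224.262.

Q* ≈ 4,224 coils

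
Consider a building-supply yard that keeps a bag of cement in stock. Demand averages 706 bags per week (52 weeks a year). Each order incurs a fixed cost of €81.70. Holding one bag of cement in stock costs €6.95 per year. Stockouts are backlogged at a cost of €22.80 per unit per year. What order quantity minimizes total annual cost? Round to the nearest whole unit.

Annual demand D = 706 × 52 = 36,712.
With planned backorders, Q* = √(2DS/H) · √((H+B)/B).
√(2DS/H) = √(2 × 36,712 × 81.7 / 6.95) = 929.047.
√((H+B)/B) = √((6.95+22.8)/22.8) = 1.1423.
Q* ≈ 1061.240.

Q* ≈ 1,061 bags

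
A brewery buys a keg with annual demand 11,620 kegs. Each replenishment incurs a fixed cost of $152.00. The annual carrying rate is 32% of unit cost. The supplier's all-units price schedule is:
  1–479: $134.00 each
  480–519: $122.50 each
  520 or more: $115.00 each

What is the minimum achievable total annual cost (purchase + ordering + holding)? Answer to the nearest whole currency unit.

Holding cost per unit per year at price C is H = 0.32·C.
For each price level, check whether its EOQ is feasible; otherwise the best quantity at that price is the breakpoint.
EOQ at $134.00 = 287.0 (feasible in tier 1): TC = 11,620×$134.00 + (11,620/287.0)×152 + (287.0/2)×0.32×$134.00 = $1,569,387.43.
EOQ at $122.50 = 300.2 < 480, so use break Q=480: TC = 11,620×$122.50 + (11,620/480.0)×152 + (480.0/2)×0.32×$122.50 = $1,436,537.67.
EOQ at $115.00 = 309.8 < 520, so use break Q=520: TC = 11,620×$115.00 + (11,620/520.0)×152 + (520.0/2)×0.32×$115.00 = $1,349,264.62.
Lowest total cost among the candidates is at Q = 520.0.

TC* ≈ $1,349,265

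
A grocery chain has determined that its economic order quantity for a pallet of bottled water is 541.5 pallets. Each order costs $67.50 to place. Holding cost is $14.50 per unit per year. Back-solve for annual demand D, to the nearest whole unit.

D ≈ 31,494 pallets per year

Squaring Q* = √(2DS/H) gives Q*² = 2DS/H.
From Q* = √(2DS/H): D = Q*²H / (2S) = 541.5² × 14.5 / (2 × 67.5) = 31494.242.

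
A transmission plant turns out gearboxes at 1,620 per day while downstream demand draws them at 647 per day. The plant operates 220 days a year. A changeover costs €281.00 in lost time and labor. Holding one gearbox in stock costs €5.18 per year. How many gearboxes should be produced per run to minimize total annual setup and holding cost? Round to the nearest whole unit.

Q* ≈ 5,071 gearboxes

Annual demand D = 647 × 220 = 142,340.
Production build-up factor (1 − d/p) = 1 − 647/1,620 = 0.6006.
Q* = √(2DS / (H(1 − d/p))) = √(2 × 142,340 × 281 / (5.18 × 0.6006)).
= √(79,995,080 / 3.1112) ≈ 5070.699.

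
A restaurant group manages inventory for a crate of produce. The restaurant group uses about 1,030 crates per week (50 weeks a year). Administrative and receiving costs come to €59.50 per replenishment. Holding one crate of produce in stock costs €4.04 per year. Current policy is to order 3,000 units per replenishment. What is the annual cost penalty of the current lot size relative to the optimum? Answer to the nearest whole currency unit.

Annual demand D = 1,030 × 50 = 51,500.
EOQ = √(2DS/H) = √(2 × 51,500 × 59.5 / 4.04) ≈ 1231.65.
Cost at Q* = (D/Q*)S + (Q*/2)H = √(2DSH) ≈ €4,975.86.
Cost at Q = 3,000: (51,500/3,000)×59.5 + (3,000/2)×4.04 = €1,021.42 + €6,060.00 = €7,081.42.
Excess = €7,081.42 − €4,975.86 = €2,105.56.

Extra cost ≈ €2,106 per year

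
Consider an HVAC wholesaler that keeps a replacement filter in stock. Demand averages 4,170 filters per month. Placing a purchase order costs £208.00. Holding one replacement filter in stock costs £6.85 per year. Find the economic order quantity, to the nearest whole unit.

Annual demand D = 4,170 × 12 = 50,040.
EOQ = √(2DS / H) = √(2 × 50,040 × 208 / 6.85).
= √(20,816,640 / 6.85) = √3,038,925.5474 ≈ 1743.251.

Q* ≈ 1,743 filters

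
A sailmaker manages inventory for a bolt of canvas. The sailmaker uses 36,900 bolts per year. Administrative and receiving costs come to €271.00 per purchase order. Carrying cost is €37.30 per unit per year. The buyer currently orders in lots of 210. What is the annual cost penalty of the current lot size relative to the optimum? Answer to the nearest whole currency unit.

EOQ = √(2DS/H) = √(2 × 36,900 × 271 / 37.3) ≈ 732.25.
Cost at Q* = (D/Q*)S + (Q*/2)H = √(2DSH) ≈ €27,312.86.
Cost at Q = 210: (36,900/210)×271 + (210/2)×37.3 = €47,618.57 + €3,916.50 = €51,535.07.
Excess = €51,535.07 − €27,312.86 = €24,222.21.

Extra cost ≈ €24,222 per year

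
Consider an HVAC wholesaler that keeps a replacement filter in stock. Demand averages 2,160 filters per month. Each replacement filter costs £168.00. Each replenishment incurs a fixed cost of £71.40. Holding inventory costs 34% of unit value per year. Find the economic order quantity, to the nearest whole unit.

Annual demand D = 2,160 × 12 = 25,920.
Holding cost H = 0.34 × £168.00 = £57.1200 per unit per year.
EOQ = √(2DS / H) = √(2 × 25,920 × 71.4 / 57.12).
= √(3,701,376 / 57.12) = √64,800 ≈ 254.558.

Q* ≈ 255 filters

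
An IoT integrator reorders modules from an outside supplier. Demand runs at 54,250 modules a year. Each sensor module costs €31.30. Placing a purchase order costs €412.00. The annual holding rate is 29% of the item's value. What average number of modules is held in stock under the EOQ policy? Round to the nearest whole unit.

Average inventory ≈ 1,110 modules

Holding cost H = 0.29 × €31.30 = €9.0770 per unit per year.
Q* = √(2DS/H) = √(2 × 54,250 × 412 / 9.077) ≈ 2219.18.
Average inventory = Q*/2 ≈ 2219.18 / 2 = 1109.589.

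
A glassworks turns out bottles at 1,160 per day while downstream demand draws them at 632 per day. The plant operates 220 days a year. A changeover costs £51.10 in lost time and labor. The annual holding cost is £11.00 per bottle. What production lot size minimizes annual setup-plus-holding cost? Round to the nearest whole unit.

Annual demand D = 632 × 220 = 139,040.
Production build-up factor (1 − d/p) = 1 − 632/1,160 = 0.4552.
Q* = √(2DS / (H(1 − d/p))) = √(2 × 139,040 × 51.1 / (11 × 0.4552)).
= √(14,209,888 / 5.0069) ≈ 1684.655.

Q* ≈ 1,685 bottles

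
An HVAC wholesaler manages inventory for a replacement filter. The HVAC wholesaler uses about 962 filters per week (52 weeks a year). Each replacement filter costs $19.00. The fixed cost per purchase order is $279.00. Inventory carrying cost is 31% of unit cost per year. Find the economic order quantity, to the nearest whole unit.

Annual demand D = 962 × 52 = 50,024.
Holding cost H = 0.31 × $19.00 = $5.8900 per unit per year.
EOQ = √(2DS / H) = √(2 × 50,024 × 279 / 5.89).
= √(27,913,392 / 5.89) = √4,739,115.7895 ≈ 2176.951.

Q* ≈ 2,177 filters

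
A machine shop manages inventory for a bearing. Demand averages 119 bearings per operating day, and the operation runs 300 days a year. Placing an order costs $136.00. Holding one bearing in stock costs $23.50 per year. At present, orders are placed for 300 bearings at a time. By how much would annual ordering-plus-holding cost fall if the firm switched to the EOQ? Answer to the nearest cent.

Annual demand D = 119 × 300 = 35,700.
EOQ = √(2DS/H) = √(2 × 35,700 × 136 / 23.5) ≈ 642.81.
Cost at Q* = (D/Q*)S + (Q*/2)H = √(2DSH) ≈ $15,106.10.
Cost at Q = 300: (35,700/300)×136 + (300/2)×23.5 = $16,184.00 + $3,525.00 = $19,709.00.
Excess = $19,709.00 − $15,106.10 = $4,602.90.

Extra cost ≈ $4,602.90 per year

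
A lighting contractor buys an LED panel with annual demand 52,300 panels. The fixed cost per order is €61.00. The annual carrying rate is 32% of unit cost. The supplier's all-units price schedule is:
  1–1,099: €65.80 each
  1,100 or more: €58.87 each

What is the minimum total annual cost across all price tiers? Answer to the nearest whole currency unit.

TC* ≈ €3,092,162

Holding cost per unit per year at price C is H = 0.32·C.
Evaluate total cost at each tier's feasible EOQ or, if the EOQ is below the tier, at the tier's minimum quantity.
EOQ at €65.80 = 550.5 (feasible in tier 1): TC = 52,300×€65.80 + (52,300/550.5)×61 + (550.5/2)×0.32×€65.80 = €3,452,930.94.
EOQ at €58.87 = 582.0 < 1100, so use break Q=1100: TC = 52,300×€58.87 + (52,300/1100.0)×61 + (1100.0/2)×0.32×€58.87 = €3,092,162.39.
Lowest total cost among the candidates is at Q = 1100.0.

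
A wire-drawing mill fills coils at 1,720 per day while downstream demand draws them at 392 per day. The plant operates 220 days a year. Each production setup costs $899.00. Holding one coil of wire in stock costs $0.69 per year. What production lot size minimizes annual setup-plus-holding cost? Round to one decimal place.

Annual demand D = 392 × 220 = 86,240.
Production build-up factor (1 − d/p) = 1 − 392/1,720 = 0.7721.
Q* = √(2DS / (H(1 − d/p))) = √(2 × 86,240 × 899 / (0.69 × 0.7721)).
= √(155,059,520 / 0.5327) ≈ 17060.425.

Q* ≈ 17,060.4 coils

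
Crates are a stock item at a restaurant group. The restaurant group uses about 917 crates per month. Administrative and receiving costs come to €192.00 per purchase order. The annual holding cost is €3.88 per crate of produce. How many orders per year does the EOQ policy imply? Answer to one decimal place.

Annual demand D = 917 × 12 = 11,004.
EOQ = √(2DS/H) = √(2 × 11,004 × 192 / 3.88) ≈ 1043.58.
Orders per year = D / Q* = 11,004 / 1043.58 ≈ 10.544.

N ≈ 10.5 orders per year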